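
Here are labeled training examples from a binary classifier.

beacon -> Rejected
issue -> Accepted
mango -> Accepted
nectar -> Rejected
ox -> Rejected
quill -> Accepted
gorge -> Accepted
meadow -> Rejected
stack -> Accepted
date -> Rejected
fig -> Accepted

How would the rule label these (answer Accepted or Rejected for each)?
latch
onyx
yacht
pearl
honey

Comparing the two groups points to one rule — odd length.

Accepted, Rejected, Accepted, Accepted, Accepted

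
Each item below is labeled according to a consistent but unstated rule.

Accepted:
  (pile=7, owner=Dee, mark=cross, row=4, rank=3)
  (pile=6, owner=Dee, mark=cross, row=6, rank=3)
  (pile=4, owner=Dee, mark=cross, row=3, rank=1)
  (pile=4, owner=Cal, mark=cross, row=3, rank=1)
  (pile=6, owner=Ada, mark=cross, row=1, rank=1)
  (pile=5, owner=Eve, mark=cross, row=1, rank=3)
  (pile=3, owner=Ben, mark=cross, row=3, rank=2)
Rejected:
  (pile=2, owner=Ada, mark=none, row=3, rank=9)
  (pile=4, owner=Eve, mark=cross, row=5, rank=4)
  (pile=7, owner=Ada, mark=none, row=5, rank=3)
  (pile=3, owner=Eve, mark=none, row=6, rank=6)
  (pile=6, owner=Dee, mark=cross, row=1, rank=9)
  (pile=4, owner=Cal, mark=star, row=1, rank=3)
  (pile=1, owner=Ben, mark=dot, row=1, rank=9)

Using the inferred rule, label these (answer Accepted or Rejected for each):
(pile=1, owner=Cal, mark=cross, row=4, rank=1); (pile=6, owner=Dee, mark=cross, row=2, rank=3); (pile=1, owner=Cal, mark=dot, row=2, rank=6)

'Accepted' ⟺ mark is cross AND rank ≤ 3.
(pile=1, owner=Cal, mark=cross, row=4, rank=1): Accepted (mark is cross, rank = 1).
(pile=6, owner=Dee, mark=cross, row=2, rank=3): Accepted (mark is cross, rank = 3).
(pile=1, owner=Cal, mark=dot, row=2, rank=6): Rejected (mark is dot, rank = 6).

Accepted, Accepted, Rejected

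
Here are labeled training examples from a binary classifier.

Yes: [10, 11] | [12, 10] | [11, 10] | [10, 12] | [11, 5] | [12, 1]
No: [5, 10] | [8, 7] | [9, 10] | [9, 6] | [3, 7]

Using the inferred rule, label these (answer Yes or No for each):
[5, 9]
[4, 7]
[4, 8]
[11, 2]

No, No, No, Yes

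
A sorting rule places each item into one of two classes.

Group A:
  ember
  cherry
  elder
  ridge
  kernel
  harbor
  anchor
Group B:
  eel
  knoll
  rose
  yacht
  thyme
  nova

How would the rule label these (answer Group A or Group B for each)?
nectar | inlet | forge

Group A, Group B, Group A

The classifier is using: length ≥ 5 AND contains 'r'.
nectar → length 6, has 'r' → Group A.
inlet → length 5, no 'r' → Group B.
forge → length 5, has 'r' → Group A.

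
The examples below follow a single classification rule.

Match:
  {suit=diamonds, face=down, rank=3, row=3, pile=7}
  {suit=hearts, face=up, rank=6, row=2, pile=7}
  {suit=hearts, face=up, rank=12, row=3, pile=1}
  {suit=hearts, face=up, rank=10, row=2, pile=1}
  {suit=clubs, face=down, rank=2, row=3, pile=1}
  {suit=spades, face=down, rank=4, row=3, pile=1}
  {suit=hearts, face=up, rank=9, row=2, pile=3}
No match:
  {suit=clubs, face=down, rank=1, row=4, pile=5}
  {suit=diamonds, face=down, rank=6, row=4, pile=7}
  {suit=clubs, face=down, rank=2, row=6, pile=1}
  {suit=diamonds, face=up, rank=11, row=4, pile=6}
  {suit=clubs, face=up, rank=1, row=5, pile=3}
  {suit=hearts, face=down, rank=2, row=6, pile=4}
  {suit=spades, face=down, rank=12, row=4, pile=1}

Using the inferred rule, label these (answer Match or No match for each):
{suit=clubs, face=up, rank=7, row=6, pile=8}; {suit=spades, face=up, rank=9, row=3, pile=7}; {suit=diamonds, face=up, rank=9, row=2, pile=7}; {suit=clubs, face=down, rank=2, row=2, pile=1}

No match, Match, Match, Match

The classifier is using: row ≤ 3.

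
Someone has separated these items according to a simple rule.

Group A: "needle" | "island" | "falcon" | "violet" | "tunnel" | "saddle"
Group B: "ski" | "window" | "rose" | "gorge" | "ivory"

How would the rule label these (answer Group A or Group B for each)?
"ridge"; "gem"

Group B, Group B

Checking candidate rules against both groups, what survives is: contains 'l'.
"ridge": no 'l' — fails the rule, so Group B. "gem": no 'l' — fails the rule, so Group B.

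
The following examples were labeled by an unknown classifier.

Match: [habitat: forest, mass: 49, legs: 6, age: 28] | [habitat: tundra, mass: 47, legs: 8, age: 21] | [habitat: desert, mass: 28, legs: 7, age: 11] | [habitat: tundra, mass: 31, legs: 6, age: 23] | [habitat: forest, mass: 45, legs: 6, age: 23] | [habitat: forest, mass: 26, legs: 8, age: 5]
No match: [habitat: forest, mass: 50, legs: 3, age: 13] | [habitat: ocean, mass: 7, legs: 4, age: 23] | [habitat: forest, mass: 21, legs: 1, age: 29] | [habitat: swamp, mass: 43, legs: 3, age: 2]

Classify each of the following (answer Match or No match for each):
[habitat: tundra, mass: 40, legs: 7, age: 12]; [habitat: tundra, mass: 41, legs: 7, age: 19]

Match, Match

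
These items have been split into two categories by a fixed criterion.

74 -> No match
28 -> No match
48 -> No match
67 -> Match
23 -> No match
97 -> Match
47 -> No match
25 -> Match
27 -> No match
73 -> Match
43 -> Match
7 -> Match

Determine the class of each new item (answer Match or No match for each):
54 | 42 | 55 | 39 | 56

No match, No match, Match, No match, No match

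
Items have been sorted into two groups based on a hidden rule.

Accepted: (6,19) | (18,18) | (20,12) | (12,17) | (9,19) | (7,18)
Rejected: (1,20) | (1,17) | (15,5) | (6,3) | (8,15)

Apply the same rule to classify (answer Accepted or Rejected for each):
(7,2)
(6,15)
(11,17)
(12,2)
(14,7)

One predicate separates the groups cleanly: sum ≥ 25.
(7,2) — 7+2 = 9, hence Rejected. (6,15) — 6+15 = 21, hence Rejected. (11,17) — 11+17 = 28, hence Accepted. (12,2) — 12+2 = 14, hence Rejected. (14,7) — 14+7 = 21, hence Rejected.

Rejected, Rejected, Accepted, Rejected, Rejected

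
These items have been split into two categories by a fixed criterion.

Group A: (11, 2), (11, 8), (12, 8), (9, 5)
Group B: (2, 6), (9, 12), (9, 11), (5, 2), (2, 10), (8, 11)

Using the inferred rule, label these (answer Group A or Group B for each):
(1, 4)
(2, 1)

Group B, Group B

The common property of the 'Group A' items is: first > second AND sum ≥ 8. No 'Group B' item has it.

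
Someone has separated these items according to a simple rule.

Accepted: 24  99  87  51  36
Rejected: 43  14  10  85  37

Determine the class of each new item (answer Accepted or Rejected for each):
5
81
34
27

A rule that fits every label: multiple of 3 — true of each 'Accepted' example, false of each 'Rejected' one.
5: 5 = 3·1 + 2 — does not pass, so Rejected.
81: 81 = 3·27 — qualifies, so Accepted.
34: 34 = 3·11 + 1 — does not pass, so Rejected.
27: 27 = 3·9 — qualifies, so Accepted.

Rejected, Accepted, Rejected, Accepted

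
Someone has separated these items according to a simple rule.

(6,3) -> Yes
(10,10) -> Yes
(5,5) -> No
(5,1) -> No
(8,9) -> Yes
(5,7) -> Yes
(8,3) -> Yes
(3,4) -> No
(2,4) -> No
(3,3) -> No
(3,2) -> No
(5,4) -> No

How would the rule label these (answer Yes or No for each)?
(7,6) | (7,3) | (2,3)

Yes, Yes, No

The rule appears to be: max ≥ 6.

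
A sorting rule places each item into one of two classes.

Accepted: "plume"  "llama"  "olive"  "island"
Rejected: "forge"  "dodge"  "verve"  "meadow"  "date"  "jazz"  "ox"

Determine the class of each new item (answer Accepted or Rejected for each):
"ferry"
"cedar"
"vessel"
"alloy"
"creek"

Checking candidate rules against both groups, what survives is: contains 'l'.
"ferry" → no 'l' → Rejected. "cedar" → no 'l' → Rejected. "vessel" → has 'l' → Accepted. "alloy" → has 'l' → Accepted. "creek" → no 'l' → Rejected.

Rejected, Rejected, Accepted, Accepted, Rejected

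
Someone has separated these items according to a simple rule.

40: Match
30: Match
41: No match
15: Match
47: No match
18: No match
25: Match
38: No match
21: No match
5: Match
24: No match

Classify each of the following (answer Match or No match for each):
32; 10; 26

No match, Match, No match

All 'Match' examples share one property — multiple of 5 — and every 'No match' example lacks it.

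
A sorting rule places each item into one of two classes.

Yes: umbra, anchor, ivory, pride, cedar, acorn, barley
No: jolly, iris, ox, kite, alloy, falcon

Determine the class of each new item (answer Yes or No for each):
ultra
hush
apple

Yes, No, No

The simplest hypothesis consistent with all the labels is: length ≥ 5 AND contains 'r'.
ultra — length 5, has 'r', hence Yes. hush — length 4, no 'r', hence No. apple — length 5, no 'r', hence No.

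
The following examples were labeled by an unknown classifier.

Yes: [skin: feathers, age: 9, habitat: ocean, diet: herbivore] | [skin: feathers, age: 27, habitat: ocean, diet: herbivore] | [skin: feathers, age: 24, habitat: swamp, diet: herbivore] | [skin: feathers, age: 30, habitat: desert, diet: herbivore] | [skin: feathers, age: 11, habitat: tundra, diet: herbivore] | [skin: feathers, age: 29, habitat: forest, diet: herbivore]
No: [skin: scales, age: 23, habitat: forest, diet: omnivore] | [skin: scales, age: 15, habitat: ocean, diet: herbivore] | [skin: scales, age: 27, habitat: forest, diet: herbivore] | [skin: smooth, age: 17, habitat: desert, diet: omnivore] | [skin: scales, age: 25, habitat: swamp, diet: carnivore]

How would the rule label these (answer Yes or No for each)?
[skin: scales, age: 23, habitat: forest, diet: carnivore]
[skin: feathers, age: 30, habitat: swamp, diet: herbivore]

No, Yes

The pattern is that an item is 'Yes' exactly when: skin is feathers.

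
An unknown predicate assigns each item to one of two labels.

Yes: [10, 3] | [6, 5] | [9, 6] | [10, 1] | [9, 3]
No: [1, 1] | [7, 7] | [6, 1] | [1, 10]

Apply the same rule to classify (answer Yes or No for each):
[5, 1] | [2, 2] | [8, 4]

No, No, Yes

A rule that fits every label: first > second AND sum ≥ 11 — true of each 'Yes' example, false of each 'No' one.
No: [5, 1], since 5 > 1, 5+1 = 6.
No: [2, 2], since 2 = 2, 2+2 = 4.
Yes: [8, 4], since 8 > 4, 8+4 = 12.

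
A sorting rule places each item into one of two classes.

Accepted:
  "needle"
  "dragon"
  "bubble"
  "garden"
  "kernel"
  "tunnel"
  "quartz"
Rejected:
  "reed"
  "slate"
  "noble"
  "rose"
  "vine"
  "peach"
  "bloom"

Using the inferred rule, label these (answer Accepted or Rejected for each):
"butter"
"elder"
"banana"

Accepted, Rejected, Accepted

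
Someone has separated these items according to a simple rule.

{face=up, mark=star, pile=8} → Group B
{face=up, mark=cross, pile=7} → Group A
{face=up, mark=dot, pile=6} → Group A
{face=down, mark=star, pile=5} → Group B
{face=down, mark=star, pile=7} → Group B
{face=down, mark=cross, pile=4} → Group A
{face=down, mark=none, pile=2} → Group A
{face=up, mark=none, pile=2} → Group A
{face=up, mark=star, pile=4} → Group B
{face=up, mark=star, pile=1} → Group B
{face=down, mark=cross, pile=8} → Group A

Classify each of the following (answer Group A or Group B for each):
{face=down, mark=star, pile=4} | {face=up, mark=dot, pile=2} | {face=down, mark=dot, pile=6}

Group B, Group A, Group A

The rule appears to be: mark is not star.
{face=down, mark=star, pile=4} — mark is star, hence Group B.
{face=up, mark=dot, pile=2} — mark is dot, hence Group A.
{face=down, mark=dot, pile=6} — mark is dot, hence Group A.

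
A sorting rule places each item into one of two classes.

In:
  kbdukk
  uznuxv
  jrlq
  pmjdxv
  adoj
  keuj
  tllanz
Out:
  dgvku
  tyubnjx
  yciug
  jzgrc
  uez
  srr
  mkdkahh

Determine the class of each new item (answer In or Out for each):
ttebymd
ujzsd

Checking candidate rules against both groups, what survives is: even length.
ttebymd: Out (length 7).
ujzsd: Out (length 5).

Out, Out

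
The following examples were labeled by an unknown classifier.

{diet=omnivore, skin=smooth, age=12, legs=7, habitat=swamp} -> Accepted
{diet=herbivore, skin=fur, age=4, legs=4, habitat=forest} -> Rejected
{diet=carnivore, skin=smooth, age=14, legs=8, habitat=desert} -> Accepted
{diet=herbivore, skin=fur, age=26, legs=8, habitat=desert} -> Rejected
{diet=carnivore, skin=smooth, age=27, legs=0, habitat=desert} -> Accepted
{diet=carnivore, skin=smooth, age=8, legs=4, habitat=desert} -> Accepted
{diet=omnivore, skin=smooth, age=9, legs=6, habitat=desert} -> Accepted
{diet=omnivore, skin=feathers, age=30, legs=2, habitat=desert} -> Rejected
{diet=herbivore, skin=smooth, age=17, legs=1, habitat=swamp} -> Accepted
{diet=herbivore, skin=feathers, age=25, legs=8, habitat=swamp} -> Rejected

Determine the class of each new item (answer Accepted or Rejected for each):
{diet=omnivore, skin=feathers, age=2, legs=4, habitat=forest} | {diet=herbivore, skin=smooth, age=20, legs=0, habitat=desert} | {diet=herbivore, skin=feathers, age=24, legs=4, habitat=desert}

The simplest hypothesis consistent with all the labels is: skin is smooth.
{diet=omnivore, skin=feathers, age=2, legs=4, habitat=forest} → skin is feathers → Rejected. {diet=herbivore, skin=smooth, age=20, legs=0, habitat=desert} → skin is smooth → Accepted. {diet=herbivore, skin=feathers, age=24, legs=4, habitat=desert} → skin is feathers → Rejected.

Rejected, Accepted, Rejected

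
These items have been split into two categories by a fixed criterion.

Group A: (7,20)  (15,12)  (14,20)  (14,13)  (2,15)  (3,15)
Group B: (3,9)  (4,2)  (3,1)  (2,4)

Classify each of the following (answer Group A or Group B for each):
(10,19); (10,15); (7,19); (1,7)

Group A, Group A, Group A, Group B

One predicate separates the groups cleanly: sum ≥ 17.
Group A: (10,19), since 10+19 = 29. Group A: (10,15), since 10+15 = 25. Group A: (7,19), since 7+19 = 26. Group B: (1,7), since 1+7 = 8.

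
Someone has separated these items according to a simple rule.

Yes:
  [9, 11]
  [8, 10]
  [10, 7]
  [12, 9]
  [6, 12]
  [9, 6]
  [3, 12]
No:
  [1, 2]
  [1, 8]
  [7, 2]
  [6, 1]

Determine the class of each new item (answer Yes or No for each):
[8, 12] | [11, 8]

The common property of the 'Yes' items is: sum ≥ 15. No 'No' item has it.

Yes, Yes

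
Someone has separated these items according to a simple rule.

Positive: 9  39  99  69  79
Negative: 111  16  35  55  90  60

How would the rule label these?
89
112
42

Rule: ends in digit 9. This holds for each 'Positive' example and fails for each 'Negative' one.
Positive: 89, since last digit 9. Negative: 112, since last digit 2. Negative: 42, since last digit 2.

Positive, Negative, Negative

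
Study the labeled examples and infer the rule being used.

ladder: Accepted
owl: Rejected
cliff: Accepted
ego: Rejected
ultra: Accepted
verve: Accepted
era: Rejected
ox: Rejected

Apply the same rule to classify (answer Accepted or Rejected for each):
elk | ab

Rejected, Rejected

The pattern is that an item is 'Accepted' exactly when: length ≥ 5.
elk: length 3, doesn't qualify → Rejected.
ab: length 2, doesn't qualify → Rejected.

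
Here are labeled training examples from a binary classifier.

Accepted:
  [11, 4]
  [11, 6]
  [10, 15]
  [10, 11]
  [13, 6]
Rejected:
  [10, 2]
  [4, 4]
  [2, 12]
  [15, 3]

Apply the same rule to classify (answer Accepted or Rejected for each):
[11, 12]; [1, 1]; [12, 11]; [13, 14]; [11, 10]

Accepted, Rejected, Accepted, Accepted, Accepted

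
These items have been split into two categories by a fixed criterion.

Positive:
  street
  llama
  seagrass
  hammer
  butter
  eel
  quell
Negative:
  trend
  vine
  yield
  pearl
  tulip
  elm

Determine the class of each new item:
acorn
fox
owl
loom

Negative, Negative, Negative, Positive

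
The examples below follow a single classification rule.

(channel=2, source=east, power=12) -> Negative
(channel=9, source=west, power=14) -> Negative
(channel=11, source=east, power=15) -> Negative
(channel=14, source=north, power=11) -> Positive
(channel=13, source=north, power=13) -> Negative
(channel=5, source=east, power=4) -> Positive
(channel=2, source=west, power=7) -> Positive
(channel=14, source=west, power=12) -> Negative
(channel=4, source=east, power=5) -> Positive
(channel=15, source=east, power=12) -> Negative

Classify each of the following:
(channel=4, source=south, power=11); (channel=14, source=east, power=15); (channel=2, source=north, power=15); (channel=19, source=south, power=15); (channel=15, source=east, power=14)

Positive, Negative, Negative, Negative, Negative

Every 'Positive' example satisfies: power ≤ 11. None of the 'Negative' examples do.
(channel=4, source=south, power=11): power = 11, matches → Positive.
(channel=14, source=east, power=15): power = 15, does not pass → Negative.
(channel=2, source=north, power=15): power = 15, does not pass → Negative.
(channel=19, source=south, power=15): power = 15, does not pass → Negative.
(channel=15, source=east, power=14): power = 14, does not pass → Negative.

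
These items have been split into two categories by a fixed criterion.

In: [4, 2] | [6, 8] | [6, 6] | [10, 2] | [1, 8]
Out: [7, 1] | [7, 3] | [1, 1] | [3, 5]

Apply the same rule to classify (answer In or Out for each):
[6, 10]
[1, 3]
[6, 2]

The common property of the 'In' items is: second is even. No 'Out' item has it.

In, Out, In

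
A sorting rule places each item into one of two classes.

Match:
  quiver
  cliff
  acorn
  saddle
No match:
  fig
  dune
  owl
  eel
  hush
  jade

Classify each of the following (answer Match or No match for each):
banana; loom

Match, No match

The classifier is using: length ≥ 5.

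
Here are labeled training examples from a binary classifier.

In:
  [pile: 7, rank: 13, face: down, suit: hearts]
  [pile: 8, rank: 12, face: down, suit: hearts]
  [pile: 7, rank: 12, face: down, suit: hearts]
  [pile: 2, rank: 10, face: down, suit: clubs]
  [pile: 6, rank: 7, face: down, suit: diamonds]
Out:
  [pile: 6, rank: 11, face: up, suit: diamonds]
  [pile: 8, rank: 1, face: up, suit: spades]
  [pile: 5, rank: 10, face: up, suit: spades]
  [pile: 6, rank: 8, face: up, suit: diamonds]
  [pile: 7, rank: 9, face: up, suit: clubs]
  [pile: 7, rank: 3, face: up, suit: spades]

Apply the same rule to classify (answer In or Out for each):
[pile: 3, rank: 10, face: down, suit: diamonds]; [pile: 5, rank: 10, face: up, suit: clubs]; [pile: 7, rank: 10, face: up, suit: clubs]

In, Out, Out

The pattern is that an item is 'In' exactly when: face is down.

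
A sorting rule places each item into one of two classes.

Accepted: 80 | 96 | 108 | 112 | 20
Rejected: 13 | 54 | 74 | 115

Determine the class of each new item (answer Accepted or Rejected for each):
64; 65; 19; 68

Comparing the two groups points to one rule — multiple of 4.
Accepted: 64, since 64 = 4·16. Rejected: 65, since 65 = 4·16 + 1. Rejected: 19, since 19 = 4·4 + 3. Accepted: 68, since 68 = 4·17.

Accepted, Rejected, Rejected, Accepted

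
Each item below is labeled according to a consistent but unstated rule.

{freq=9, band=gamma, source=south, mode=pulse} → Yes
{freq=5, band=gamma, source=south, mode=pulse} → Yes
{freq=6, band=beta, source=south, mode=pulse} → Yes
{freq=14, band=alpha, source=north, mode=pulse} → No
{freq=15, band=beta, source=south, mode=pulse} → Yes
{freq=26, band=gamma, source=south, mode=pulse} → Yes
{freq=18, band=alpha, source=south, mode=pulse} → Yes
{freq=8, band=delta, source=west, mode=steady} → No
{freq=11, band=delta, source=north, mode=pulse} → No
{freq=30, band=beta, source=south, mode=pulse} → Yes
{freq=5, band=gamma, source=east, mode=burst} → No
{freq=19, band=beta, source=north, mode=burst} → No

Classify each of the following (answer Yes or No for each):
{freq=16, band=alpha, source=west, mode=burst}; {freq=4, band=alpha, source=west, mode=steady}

No, No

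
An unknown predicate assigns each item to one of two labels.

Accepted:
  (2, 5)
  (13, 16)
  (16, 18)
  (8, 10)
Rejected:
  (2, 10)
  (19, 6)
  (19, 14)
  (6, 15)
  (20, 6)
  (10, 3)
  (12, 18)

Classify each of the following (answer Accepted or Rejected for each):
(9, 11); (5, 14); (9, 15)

Accepted, Rejected, Rejected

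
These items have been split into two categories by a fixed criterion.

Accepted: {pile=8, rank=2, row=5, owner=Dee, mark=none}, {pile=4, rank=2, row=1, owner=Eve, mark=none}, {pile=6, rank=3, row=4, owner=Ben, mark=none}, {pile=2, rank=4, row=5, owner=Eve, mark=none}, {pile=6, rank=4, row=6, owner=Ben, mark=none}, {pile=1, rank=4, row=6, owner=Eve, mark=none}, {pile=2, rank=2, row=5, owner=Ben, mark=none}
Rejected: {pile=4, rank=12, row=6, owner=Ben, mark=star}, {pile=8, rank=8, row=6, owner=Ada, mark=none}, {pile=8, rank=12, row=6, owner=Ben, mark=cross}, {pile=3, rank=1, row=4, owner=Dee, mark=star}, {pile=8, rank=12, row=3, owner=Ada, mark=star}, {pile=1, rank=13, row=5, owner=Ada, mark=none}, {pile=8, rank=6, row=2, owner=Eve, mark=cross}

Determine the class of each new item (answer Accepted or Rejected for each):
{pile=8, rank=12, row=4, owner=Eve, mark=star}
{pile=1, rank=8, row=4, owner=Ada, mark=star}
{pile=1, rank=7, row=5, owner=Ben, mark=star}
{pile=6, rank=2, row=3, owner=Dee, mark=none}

Rejected, Rejected, Rejected, Accepted

All 'Accepted' examples share one property — mark is none AND rank ≤ 4 — and every 'Rejected' example lacks it.
{pile=8, rank=12, row=4, owner=Eve, mark=star} — mark is star, rank = 12, hence Rejected. {pile=1, rank=8, row=4, owner=Ada, mark=star} — mark is star, rank = 8, hence Rejected. {pile=1, rank=7, row=5, owner=Ben, mark=star} — mark is star, rank = 7, hence Rejected. {pile=6, rank=2, row=3, owner=Dee, mark=none} — mark is none, rank = 2, hence Accepted.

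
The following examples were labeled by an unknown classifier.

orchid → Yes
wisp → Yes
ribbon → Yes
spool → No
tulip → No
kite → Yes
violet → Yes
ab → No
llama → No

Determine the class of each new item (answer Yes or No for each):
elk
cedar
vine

All 'Yes' examples share one property — even length AND contains 'i' — and every 'No' example lacks it.
elk: No (length 3, no 'i').
cedar: No (length 5, no 'i').
vine: Yes (length 4, has 'i').

No, No, Yes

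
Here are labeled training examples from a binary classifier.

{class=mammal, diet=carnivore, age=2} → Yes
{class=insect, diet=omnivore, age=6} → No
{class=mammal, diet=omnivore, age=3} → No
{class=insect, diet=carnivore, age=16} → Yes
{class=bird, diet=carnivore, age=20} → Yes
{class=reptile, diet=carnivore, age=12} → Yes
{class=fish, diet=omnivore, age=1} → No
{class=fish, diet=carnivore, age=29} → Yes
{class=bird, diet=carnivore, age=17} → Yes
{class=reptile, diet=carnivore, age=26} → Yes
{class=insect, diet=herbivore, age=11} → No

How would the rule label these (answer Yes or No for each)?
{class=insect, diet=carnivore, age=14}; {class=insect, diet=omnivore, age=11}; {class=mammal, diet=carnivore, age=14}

One predicate separates the groups cleanly: diet is carnivore.
{class=insect, diet=carnivore, age=14}: diet is carnivore, checks out → Yes.
{class=insect, diet=omnivore, age=11}: diet is omnivore, does not satisfy this → No.
{class=mammal, diet=carnivore, age=14}: diet is carnivore, checks out → Yes.

Yes, No, Yes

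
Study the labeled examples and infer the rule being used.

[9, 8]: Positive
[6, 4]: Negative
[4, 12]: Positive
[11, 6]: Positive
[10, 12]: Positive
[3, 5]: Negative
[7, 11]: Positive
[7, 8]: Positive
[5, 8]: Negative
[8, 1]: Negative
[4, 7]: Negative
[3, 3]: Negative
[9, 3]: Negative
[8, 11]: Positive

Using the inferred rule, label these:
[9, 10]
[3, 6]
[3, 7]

'Positive' ⟺ sum ≥ 15.
[9, 10]: 9+10 = 19, passes → Positive.
[3, 6]: 3+6 = 9, doesn't qualify → Negative.
[3, 7]: 3+7 = 10, doesn't qualify → Negative.

Positive, Negative, Negative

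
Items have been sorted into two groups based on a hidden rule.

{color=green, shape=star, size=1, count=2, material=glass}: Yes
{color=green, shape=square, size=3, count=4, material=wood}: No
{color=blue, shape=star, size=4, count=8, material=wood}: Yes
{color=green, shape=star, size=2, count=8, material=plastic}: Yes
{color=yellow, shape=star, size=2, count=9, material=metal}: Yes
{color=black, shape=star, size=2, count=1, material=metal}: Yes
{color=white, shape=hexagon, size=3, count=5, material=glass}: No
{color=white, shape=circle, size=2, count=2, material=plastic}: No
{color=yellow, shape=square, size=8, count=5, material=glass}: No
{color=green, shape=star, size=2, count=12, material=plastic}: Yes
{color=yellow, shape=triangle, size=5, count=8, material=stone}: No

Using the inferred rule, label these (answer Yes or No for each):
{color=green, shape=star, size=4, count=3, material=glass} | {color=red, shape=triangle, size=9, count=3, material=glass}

Yes, No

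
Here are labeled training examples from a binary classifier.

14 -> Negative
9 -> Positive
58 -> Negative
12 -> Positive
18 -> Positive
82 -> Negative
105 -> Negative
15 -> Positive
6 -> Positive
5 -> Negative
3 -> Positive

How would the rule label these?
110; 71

The common property of the 'Positive' items is: multiple of 3 AND at most 18. No 'Negative' item has it.
110: 110 = 3·36 + 2, 110 > 18 — lacks this property, so Negative.
71: 71 = 3·23 + 2, 71 > 18 — lacks this property, so Negative.

Negative, Negative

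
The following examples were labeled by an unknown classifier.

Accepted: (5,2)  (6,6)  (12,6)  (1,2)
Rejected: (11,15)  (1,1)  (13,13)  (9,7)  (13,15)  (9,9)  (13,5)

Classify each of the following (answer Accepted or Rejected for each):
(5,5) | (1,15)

Rejected, Rejected

All 'Accepted' examples share one property — second is even — and every 'Rejected' example lacks it.
Rejected: (5,5), since second 5.
Rejected: (1,15), since second 15.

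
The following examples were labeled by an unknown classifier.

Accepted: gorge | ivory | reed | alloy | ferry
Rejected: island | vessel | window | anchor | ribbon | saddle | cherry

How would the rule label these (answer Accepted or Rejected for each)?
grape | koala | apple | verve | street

Accepted, Accepted, Accepted, Accepted, Rejected

Rule: length ≤ 5. This holds for each 'Accepted' example and fails for each 'Rejected' one.
grape: length 5 — qualifies, so Accepted. koala: length 5 — qualifies, so Accepted. apple: length 5 — qualifies, so Accepted. verve: length 5 — qualifies, so Accepted. street: length 6 — doesn't match, so Rejected.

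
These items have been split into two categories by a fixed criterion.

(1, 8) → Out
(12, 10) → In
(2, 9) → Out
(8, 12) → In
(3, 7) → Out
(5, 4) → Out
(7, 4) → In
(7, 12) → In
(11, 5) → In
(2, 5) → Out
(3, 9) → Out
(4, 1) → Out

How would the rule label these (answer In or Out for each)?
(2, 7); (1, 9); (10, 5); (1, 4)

The pattern is that an item is 'In' exactly when: first ≥ 7.
(2, 7): first 2 — doesn't match, so Out. (1, 9): first 1 — doesn't match, so Out. (10, 5): first 10 — matches, so In. (1, 4): first 1 — doesn't match, so Out.

Out, Out, In, Out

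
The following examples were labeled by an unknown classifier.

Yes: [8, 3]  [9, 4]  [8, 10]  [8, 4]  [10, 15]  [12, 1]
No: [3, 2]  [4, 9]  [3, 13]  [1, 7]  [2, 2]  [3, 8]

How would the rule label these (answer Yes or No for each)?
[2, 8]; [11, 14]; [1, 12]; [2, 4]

No, Yes, No, No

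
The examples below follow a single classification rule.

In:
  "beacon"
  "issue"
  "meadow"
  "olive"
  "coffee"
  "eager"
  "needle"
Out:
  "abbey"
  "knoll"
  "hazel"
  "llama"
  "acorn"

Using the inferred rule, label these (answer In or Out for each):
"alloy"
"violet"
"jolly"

Out, In, Out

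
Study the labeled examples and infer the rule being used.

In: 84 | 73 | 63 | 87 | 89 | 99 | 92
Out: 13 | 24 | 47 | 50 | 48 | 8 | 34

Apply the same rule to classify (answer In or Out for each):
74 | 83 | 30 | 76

The pattern is that an item is 'In' exactly when: at least 63.
74 → 74 ≥ 63 → In.
83 → 83 ≥ 63 → In.
30 → 30 < 63 → Out.
76 → 76 ≥ 63 → In.

In, In, Out, In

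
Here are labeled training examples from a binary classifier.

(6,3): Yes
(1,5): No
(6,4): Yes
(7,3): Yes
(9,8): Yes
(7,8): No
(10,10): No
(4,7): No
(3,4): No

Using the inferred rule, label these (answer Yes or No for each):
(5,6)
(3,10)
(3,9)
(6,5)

No, No, No, Yes

All 'Yes' examples share one property — first > second — and every 'No' example lacks it.
(5,6) — 5 < 6, hence No. (3,10) — 3 < 10, hence No. (3,9) — 3 < 9, hence No. (6,5) — 6 > 5, hence Yes.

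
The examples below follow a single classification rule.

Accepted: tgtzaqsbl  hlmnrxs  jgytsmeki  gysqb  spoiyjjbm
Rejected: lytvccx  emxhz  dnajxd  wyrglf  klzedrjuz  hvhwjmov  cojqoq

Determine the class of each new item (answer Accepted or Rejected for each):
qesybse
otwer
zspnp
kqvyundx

Accepted, Rejected, Accepted, Rejected

The rule appears to be: contains 's'.
Accepted: qesybse, since has 's'.
Rejected: otwer, since no 's'.
Accepted: zspnp, since has 's'.
Rejected: kqvyundx, since no 's'.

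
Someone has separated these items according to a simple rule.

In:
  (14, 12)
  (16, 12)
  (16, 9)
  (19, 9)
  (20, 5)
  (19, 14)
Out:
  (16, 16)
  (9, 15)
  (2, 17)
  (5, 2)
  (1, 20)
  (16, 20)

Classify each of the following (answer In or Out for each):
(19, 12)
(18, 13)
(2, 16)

In, In, Out

The pattern is that an item is 'In' exactly when: first > second AND sum ≥ 19.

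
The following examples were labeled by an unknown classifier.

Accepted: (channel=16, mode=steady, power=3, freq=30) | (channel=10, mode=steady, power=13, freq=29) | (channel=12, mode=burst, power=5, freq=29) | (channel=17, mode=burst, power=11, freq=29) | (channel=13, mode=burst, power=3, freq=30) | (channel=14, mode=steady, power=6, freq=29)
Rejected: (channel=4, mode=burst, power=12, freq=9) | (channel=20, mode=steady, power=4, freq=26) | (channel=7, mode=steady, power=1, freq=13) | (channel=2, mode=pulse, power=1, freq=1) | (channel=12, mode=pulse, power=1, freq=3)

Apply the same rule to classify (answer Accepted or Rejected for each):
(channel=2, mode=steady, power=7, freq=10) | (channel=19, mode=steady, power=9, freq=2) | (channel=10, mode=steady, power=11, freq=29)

Rejected, Rejected, Accepted

The pattern is that an item is 'Accepted' exactly when: freq ≥ 29.
(channel=2, mode=steady, power=7, freq=10): Rejected (freq = 10). (channel=19, mode=steady, power=9, freq=2): Rejected (freq = 2). (channel=10, mode=steady, power=11, freq=29): Accepted (freq = 29).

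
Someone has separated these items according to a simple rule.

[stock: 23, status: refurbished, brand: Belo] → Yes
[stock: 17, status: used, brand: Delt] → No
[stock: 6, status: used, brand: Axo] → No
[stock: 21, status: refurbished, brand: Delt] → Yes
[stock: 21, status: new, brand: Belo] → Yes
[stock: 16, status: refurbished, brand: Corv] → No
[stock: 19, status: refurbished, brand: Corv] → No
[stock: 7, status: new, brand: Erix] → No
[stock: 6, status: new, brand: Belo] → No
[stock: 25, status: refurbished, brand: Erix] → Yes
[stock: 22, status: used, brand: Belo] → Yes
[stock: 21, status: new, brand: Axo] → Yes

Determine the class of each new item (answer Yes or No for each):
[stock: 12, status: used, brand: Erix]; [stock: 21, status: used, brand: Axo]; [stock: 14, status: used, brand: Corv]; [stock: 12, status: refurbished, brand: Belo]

One predicate separates the groups cleanly: stock ≥ 21.
No: [stock: 12, status: used, brand: Erix], since stock = 12.
Yes: [stock: 21, status: used, brand: Axo], since stock = 21.
No: [stock: 14, status: used, brand: Corv], since stock = 14.
No: [stock: 12, status: refurbished, brand: Belo], since stock = 12.

No, Yes, No, No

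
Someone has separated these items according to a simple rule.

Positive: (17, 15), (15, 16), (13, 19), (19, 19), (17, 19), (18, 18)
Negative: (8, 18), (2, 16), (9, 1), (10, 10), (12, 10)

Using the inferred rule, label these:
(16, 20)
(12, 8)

The rule appears to be: sum ≥ 31.

Positive, Negative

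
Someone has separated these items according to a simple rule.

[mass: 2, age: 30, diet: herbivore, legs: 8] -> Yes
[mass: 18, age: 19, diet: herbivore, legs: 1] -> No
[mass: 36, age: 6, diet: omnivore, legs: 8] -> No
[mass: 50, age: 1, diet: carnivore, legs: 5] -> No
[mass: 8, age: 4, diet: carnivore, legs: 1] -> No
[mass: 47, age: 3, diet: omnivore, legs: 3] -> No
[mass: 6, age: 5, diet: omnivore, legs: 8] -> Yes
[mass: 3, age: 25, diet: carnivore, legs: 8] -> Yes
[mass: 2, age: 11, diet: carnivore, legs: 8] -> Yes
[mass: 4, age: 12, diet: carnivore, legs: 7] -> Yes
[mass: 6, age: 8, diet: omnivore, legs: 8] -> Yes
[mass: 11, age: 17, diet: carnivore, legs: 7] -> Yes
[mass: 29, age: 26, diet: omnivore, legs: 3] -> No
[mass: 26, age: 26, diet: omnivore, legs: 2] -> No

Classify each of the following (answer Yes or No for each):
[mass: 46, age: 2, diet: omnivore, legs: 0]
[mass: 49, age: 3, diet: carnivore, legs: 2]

No, No

All 'Yes' examples share one property — mass ≤ 11 AND age ≥ 5 — and every 'No' example lacks it.
[mass: 46, age: 2, diet: omnivore, legs: 0]: mass = 46, age = 2, does not satisfy this → No. [mass: 49, age: 3, diet: carnivore, legs: 2]: mass = 49, age = 3, does not satisfy this → No.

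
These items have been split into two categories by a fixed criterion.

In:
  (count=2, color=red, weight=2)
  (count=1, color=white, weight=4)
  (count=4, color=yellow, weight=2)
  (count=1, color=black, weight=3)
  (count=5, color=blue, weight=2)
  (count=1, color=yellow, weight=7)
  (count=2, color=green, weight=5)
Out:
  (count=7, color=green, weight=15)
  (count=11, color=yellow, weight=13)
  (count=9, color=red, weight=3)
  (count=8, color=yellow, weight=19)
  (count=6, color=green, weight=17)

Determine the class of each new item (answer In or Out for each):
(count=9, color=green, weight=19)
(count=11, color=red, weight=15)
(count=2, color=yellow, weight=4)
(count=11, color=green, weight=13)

Out, Out, In, Out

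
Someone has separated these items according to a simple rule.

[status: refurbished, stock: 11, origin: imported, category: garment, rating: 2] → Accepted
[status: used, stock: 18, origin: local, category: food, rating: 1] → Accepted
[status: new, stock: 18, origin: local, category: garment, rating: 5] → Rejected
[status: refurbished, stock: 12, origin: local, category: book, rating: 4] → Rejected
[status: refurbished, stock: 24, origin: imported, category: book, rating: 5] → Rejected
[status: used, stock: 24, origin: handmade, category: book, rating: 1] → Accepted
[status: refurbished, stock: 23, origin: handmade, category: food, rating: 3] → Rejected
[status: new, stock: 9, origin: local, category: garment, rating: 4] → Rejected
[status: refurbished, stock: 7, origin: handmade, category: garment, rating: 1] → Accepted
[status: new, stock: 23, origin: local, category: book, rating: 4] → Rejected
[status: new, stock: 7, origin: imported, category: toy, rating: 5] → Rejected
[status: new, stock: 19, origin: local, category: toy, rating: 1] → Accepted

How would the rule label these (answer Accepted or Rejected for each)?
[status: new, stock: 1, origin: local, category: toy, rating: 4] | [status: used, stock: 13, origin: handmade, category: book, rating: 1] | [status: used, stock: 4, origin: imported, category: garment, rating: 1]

Rejected, Accepted, Accepted

Every 'Accepted' example satisfies: rating ≤ 2. None of the 'Rejected' examples do.
Rejected: [status: new, stock: 1, origin: local, category: toy, rating: 4], since rating = 4.
Accepted: [status: used, stock: 13, origin: handmade, category: book, rating: 1], since rating = 1.
Accepted: [status: used, stock: 4, origin: imported, category: garment, rating: 1], since rating = 1.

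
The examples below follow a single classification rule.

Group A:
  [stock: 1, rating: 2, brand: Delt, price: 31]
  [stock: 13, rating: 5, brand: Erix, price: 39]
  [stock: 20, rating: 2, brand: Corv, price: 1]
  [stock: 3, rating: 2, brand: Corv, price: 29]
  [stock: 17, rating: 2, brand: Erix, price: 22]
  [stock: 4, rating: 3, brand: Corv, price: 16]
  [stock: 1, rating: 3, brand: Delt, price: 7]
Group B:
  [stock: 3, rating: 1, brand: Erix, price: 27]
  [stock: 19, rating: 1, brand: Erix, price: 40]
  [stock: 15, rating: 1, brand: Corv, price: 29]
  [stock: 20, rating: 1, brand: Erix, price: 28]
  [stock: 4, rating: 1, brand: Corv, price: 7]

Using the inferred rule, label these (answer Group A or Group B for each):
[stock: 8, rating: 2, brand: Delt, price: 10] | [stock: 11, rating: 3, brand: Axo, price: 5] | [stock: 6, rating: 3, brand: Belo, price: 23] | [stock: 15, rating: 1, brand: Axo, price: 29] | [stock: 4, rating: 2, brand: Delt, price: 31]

Group A, Group A, Group A, Group B, Group A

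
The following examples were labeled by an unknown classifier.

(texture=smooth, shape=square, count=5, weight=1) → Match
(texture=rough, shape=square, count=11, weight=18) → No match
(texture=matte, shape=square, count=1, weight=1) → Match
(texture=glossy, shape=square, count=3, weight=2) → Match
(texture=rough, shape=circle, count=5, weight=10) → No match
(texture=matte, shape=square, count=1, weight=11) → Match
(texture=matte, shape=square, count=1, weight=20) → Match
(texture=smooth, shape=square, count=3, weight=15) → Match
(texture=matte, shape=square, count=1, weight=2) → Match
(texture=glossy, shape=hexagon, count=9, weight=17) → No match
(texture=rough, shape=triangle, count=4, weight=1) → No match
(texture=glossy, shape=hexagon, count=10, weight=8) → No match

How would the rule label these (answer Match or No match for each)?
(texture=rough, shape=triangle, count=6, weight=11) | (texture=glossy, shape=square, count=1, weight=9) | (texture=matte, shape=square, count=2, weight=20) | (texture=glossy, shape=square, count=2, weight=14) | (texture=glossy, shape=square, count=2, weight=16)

No match, Match, Match, Match, Match

A rule that fits every label: shape is square AND count ≤ 5 — true of each 'Match' example, false of each 'No match' one.
(texture=rough, shape=triangle, count=6, weight=11) — shape is triangle, count = 6, hence No match. (texture=glossy, shape=square, count=1, weight=9) — shape is square, count = 1, hence Match. (texture=matte, shape=square, count=2, weight=20) — shape is square, count = 2, hence Match. (texture=glossy, shape=square, count=2, weight=14) — shape is square, count = 2, hence Match. (texture=glossy, shape=square, count=2, weight=16) — shape is square, count = 2, hence Match.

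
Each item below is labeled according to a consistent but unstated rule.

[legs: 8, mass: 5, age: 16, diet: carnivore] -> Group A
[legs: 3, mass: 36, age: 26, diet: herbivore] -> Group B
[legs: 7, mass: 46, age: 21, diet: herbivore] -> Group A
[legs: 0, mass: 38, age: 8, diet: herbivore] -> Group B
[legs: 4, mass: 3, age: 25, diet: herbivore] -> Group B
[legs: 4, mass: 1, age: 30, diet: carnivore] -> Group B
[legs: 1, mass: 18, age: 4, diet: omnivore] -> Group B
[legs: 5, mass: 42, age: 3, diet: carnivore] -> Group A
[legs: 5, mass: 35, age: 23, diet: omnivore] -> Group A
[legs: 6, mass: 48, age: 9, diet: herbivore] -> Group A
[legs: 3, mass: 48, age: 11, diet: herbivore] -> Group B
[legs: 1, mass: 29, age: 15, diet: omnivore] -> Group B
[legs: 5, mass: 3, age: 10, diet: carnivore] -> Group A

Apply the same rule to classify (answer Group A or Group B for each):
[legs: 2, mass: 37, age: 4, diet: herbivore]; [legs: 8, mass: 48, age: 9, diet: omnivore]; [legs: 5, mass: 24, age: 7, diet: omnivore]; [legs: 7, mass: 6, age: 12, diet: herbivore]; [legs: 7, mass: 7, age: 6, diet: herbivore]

The pattern is that an item is 'Group A' exactly when: legs ≥ 5.
[legs: 2, mass: 37, age: 4, diet: herbivore]: legs = 2 — doesn't qualify, so Group B. [legs: 8, mass: 48, age: 9, diet: omnivore]: legs = 8 — has this property, so Group A. [legs: 5, mass: 24, age: 7, diet: omnivore]: legs = 5 — has this property, so Group A. [legs: 7, mass: 6, age: 12, diet: herbivore]: legs = 7 — has this property, so Group A. [legs: 7, mass: 7, age: 6, diet: herbivore]: legs = 7 — has this property, so Group A.

Group B, Group A, Group A, Group A, Group A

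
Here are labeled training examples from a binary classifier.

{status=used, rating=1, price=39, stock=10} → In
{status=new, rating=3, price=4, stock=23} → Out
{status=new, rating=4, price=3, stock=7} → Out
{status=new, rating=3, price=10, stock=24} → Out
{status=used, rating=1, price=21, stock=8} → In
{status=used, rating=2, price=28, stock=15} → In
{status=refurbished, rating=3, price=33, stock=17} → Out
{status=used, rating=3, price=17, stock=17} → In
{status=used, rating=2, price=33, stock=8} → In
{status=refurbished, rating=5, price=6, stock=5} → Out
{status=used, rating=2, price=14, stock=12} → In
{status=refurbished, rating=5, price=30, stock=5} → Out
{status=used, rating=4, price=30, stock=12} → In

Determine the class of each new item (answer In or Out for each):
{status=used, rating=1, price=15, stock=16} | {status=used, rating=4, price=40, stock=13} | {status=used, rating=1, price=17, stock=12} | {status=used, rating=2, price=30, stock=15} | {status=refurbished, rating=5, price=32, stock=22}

'In' ⟺ status is used.
In: {status=used, rating=1, price=15, stock=16}, since status is used.
In: {status=used, rating=4, price=40, stock=13}, since status is used.
In: {status=used, rating=1, price=17, stock=12}, since status is used.
In: {status=used, rating=2, price=30, stock=15}, since status is used.
Out: {status=refurbished, rating=5, price=32, stock=22}, since status is refurbished.

In, In, In, In, Out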